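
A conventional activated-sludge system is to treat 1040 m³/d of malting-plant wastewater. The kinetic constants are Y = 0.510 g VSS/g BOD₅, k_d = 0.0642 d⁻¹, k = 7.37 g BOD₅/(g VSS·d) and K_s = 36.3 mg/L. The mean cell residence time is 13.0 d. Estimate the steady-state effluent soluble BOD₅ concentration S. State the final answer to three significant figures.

S ≈ 1.42 mg/L

Effluent substrate depends only on kinetics and SRT: S = K_s(1 + k_d θ_c) / [θ_c(Yk − k_d) − 1] = 36.3 × (1 + 0.0642 × 13.0) / [13.0 × (0.510 × 7.37 − 0.0642) − 1] = 66.60 / 47.03 = 1.416 mg/L.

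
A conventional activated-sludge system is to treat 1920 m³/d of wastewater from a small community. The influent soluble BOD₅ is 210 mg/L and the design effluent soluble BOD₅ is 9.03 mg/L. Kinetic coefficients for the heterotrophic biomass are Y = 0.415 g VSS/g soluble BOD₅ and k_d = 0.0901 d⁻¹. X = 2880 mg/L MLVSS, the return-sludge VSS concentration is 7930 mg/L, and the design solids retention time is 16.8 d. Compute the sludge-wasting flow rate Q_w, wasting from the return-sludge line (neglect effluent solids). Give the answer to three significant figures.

Q_w ≈ 8.03 m³/d

From the SRT design equation V = Y Q (S₀−S) θ_c / [X (1 + k_d θ_c)] = 0.415 × 1920 × (210 − 9.03) × 16.8 / [2880 × (1 + 0.0901 × 16.8)] = 2.69×10^6 / 7239 = 371.6 m³.
Q_w = (V·X)/(θ_c X_r) = 371.6 × 2880 / (16.8 × 7930) = 8.033 m³/d.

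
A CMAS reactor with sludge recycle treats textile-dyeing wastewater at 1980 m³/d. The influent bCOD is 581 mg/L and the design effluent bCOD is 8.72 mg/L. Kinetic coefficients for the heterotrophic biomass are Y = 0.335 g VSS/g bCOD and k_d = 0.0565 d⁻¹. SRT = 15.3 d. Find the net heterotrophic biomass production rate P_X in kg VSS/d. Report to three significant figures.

P_X ≈ 204 kg VSS/d

Correct the yield for decay: Y_obs = Y/(1 + k_d θ_c) = 0.335 / (1 + 0.0565 × 15.3) = 0.335 / 1.864 = 0.1797.
ΔS = 581 − 8.72 = 572.3 mg/L, so the substrate removal rate is 1980 × 572.3/1000 = 1133 kg bCOD/d.
Net biomass production P_X = Y_obs × Q·(S₀ − S) = 0.1797 × 1133 = 203.6 kg VSS/d.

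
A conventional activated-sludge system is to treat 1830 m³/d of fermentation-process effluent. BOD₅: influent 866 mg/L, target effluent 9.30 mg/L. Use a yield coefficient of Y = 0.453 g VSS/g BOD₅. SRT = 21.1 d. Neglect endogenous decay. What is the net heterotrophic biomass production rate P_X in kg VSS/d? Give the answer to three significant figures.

Since k_d ≈ 0, Y_obs = Y = 0.453 g VSS/g BOD₅.
Mass of BOD₅ removed per day: Q(S₀ − S) = 1830 × 856.7 g/m³ = 1568 kg/d.
Biomass produced: P_X = Y_obs·Q·ΔS = 0.4530 × 1568 ≈ 710.2 kg VSS/d.

P_X ≈ 710 kg VSS/d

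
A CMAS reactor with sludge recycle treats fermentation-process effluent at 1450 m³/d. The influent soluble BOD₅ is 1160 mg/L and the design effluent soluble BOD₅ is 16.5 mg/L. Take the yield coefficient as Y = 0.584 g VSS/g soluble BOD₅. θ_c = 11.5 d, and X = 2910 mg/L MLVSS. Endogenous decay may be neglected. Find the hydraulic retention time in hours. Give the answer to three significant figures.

With k_d = 0 the design equation reduces to V = Y Q (S₀−S) θ_c / X = 0.584 × 1450 × (1160 − 16.5) × 11.5 / 2910 = 3827 m³.
Hydraulic retention time τ = V/Q = 3827 / 1450 = 2.639 d = 63.34 h.

τ ≈ 63.3 h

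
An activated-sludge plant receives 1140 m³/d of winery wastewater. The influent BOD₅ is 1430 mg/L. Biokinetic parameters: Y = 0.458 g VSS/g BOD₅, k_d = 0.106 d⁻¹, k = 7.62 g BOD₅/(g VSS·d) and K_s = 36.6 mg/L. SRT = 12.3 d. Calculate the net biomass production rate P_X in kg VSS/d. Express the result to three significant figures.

P_X ≈ 324 kg VSS/d

For a completely mixed reactor with recycle the Lawrence–McCarty relation gives S = K_s·(1 + k_d·θ_c) / [θ_c·(Y·k − k_d) − 1] = 36.6 × (1 + 0.106 × 12.3) / [12.3 × (0.458 × 7.62 − 0.106) − 1] = 84.32 / 40.62 = 2.076 mg/L.
Observed yield with endogenous decay: Y_obs = Y / (1 + k_d·θ_c) = 0.458 / (1 + 0.106 × 12.3) = 0.458 / 2.304 = 0.1988 g VSS/g BOD₅.
Substrate removed = Q·(S₀ − S) = 1140 m³/d × (1430 − 2.08) g/m³ = 1.63×10^6 g/d = 1628 kg/d.
So the net sludge growth is P_X = 0.1988 × 1628 = 323.6 kg VSS/d.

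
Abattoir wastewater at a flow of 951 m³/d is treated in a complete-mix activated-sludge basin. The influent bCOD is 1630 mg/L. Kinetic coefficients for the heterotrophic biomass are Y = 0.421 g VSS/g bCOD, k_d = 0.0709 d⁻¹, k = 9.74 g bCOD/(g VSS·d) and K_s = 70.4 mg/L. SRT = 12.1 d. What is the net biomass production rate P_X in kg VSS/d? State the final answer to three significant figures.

Effluent substrate depends only on kinetics and SRT: S = K_s(1 + k_d θ_c) / [θ_c(Yk − k_d) − 1] = 70.4 × (1 + 0.0709 × 12.1) / [12.1 × (0.421 × 9.74 − 0.0709) − 1] = 130.8 / 47.76 = 2.739 mg/L.
Observed yield with endogenous decay: Y_obs = Y / (1 + k_d·θ_c) = 0.421 / (1 + 0.0709 × 12.1) = 0.421 / 1.858 = 0.2266 g VSS/g bCOD.
Q·(S₀ − S) = 951 × (1630 − 2.74) × 10⁻³ = 1548 kg/d removed.
So the net sludge growth is P_X = 0.2266 × 1548 = 350.7 kg VSS/d.

P_X ≈ 351 kg VSS/d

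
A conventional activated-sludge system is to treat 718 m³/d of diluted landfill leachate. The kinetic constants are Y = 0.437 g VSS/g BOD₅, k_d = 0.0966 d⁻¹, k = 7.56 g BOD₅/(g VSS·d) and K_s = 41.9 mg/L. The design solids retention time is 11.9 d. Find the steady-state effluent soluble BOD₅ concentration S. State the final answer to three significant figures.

S ≈ 2.42 mg/L

For a completely mixed reactor with recycle the Lawrence–McCarty relation gives S = K_s·(1 + k_d·θ_c) / [θ_c·(Y·k − k_d) − 1] = 41.9 × (1 + 0.0966 × 11.9) / [11.9 × (0.437 × 7.56 − 0.0966) − 1] = 90.07 / 37.16 = 2.423 mg/L.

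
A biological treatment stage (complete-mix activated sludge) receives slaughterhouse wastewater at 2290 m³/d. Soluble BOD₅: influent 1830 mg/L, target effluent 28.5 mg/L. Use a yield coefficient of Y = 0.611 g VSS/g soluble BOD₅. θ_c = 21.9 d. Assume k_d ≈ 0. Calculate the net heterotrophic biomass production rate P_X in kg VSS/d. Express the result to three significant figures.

P_X ≈ 2520 kg VSS/d

Since k_d ≈ 0, Y_obs = Y = 0.611 g VSS/g soluble BOD₅.
ΔS = 1830 − 28.5 = 1802 mg/L, so the substrate removal rate is 2290 × 1802/1000 = 4125 kg soluble BOD₅/d.
Biomass produced: P_X = Y_obs·Q·ΔS = 0.6110 × 4125 ≈ 2521 kg VSS/d.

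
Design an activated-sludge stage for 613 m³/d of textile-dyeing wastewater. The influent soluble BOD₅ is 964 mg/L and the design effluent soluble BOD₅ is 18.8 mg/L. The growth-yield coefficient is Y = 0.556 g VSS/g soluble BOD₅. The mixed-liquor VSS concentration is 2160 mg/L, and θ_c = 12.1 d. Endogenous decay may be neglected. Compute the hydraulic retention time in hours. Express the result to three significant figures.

τ ≈ 70.7 h

With k_d = 0 the design equation reduces to V = Y Q (S₀−S) θ_c / X = 0.556 × 613 × (964 − 18.8) × 12.1 / 2160 = 1805 m³.
τ = V/Q = 1805/613 = 2.944 d, or 70.65 h.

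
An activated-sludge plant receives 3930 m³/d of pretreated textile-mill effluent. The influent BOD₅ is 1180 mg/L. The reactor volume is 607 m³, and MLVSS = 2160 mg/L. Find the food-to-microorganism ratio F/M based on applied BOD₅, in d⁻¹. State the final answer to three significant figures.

F/M = applied load / biomass = Q·S₀/(V·X) = 3930 × 1180 / (607.0 × 2160) = 3.537 d⁻¹.

F/M ≈ 3.54 d⁻¹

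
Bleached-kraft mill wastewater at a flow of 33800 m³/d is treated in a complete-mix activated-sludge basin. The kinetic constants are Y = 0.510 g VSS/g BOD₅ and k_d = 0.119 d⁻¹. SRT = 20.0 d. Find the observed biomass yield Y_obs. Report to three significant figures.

Y_obs ≈ 0.151 g VSS/g BOD₅

Y_obs = Y / (1 + k_d θ_c) = 0.510 / (1 + 0.119 × 20.0) = 0.510 / 3.380 = 0.1509.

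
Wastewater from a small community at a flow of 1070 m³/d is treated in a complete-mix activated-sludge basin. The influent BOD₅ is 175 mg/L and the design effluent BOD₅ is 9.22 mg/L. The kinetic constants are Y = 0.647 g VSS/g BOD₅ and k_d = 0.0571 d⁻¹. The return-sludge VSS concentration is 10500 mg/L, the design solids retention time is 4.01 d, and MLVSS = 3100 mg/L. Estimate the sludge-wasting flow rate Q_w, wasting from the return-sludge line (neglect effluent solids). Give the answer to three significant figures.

Rearranging the biomass balance for a CMAS with decay, V = Y·Q·ΔS·θ_c / [X·(1+k_d θ_c)] = 0.647 × 1070 × (175 − 9.22) × 4.01 / [3100 × (1 + 0.0571 × 4.01)] = 4.6×10^5 / 3810 = 120.8 m³.
Wasting from the return line (neglecting effluent solids): Q_w = V·X / (θ_c·X_r) = 120.8 × 3100 / (4.01 × 10500) = 8.894 m³/d.

Q_w ≈ 8.89 m³/d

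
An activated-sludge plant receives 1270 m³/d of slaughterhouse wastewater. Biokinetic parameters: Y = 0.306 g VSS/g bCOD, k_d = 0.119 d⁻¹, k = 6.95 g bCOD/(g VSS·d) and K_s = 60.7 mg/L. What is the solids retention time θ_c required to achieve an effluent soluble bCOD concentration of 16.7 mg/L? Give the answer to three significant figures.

θ_c ≈ 2.94 d

At the target effluent, Y k S/(K_s+S) = 0.306×6.95×16.7/77.40 = 0.4589 d⁻¹.
θ_c = 1/(μ − k_d) = 1/(0.4589 − 0.119) = 1/0.3399 = 2.942 d.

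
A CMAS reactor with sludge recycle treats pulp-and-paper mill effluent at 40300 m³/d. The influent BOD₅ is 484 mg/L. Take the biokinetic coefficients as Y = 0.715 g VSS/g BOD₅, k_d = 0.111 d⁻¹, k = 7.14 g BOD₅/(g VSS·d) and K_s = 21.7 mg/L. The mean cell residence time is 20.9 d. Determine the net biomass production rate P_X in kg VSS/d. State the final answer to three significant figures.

For a completely mixed reactor with recycle the Lawrence–McCarty relation gives S = K_s·(1 + k_d·θ_c) / [θ_c·(Y·k − k_d) − 1] = 21.7 × (1 + 0.111 × 20.9) / [20.9 × (0.715 × 7.14 − 0.111) − 1] = 72.04 / 103.4 = 0.6969 mg/L.
Correct the yield for decay: Y_obs = Y/(1 + k_d θ_c) = 0.715 / (1 + 0.111 × 20.9) = 0.715 / 3.320 = 0.2154.
Q·(S₀ − S) = 40300 × (484 − 0.697) × 10⁻³ = 19477 kg/d removed.
P_X = Y_obs · Q(S₀ − S) = 0.2154 × 19477 = 4195 kg VSS/d.

P_X ≈ 4190 kg VSS/d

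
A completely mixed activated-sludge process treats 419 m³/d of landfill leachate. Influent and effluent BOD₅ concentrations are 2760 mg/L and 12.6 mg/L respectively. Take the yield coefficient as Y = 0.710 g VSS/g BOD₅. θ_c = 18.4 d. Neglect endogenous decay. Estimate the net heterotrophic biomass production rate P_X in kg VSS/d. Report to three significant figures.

With endogenous decay neglected, the observed yield equals the true yield: Y_obs = Y = 0.710 g VSS/g BOD₅.
Mass of BOD₅ removed per day: Q(S₀ − S) = 419 × 2747 g/m³ = 1151 kg/d.
So the net sludge growth is P_X = 0.7100 × 1151 = 817.3 kg VSS/d.

P_X ≈ 817 kg VSS/d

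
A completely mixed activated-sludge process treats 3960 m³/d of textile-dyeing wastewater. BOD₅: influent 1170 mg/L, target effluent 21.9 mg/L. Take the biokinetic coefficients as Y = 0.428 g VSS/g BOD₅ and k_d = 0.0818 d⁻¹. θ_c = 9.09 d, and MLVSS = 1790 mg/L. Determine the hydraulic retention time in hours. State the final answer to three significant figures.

τ ≈ 34.3 h

From the SRT design equation V = Y Q (S₀−S) θ_c / [X (1 + k_d θ_c)] = 0.428 × 3960 × (1170 − 21.9) × 9.09 / [1790 × (1 + 0.0818 × 9.09)] = 1.77×10^7 / 3121 = 5668 m³.
HRT = V/Q = 5668 m³ / 3960 m³·d⁻¹ = 1.431 d × 24 = 34.35 h.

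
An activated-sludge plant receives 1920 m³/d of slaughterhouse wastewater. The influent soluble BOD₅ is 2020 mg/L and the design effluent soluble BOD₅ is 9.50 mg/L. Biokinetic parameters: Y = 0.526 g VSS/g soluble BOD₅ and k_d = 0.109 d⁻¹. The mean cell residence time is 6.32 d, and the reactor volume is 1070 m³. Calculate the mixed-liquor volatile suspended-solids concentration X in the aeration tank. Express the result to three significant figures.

From V·X·(1 + k_d·θ_c) = Y·Q·(S₀ − S)·θ_c: X = 0.526 × 1920 × (2020 − 9.50) × 6.32 / [1070 × (1 + 0.109 × 6.32)] = 7101 mg/L.

X ≈ 7100 mg/L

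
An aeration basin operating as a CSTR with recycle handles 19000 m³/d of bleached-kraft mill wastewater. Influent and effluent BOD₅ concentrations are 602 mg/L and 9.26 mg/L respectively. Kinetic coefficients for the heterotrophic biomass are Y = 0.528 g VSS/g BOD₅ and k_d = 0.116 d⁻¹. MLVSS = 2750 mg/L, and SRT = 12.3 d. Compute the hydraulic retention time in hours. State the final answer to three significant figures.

From the SRT design equation V = Y Q (S₀−S) θ_c / [X (1 + k_d θ_c)] = 0.528 × 19000 × (602 − 9.26) × 12.3 / [2750 × (1 + 0.116 × 12.3)] = 7.31×10^7 / 6674 = 10959 m³.
HRT = V/Q = 10959 m³ / 19000 m³·d⁻¹ = 0.5768 d × 24 = 13.84 h.

τ ≈ 13.8 h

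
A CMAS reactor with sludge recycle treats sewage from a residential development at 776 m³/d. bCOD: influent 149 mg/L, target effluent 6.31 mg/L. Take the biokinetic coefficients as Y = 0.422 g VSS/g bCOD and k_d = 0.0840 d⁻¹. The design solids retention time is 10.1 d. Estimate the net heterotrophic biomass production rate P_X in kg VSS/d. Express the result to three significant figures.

Y_obs = Y / (1 + k_d θ_c) = 0.422 / (1 + 0.0840 × 10.1) = 0.422 / 1.848 = 0.2283.
Mass of bCOD removed per day: Q(S₀ − S) = 776 × 142.7 g/m³ = 110.7 kg/d.
Net biomass production P_X = Y_obs × Q·(S₀ − S) = 0.2283 × 110.7 = 25.28 kg VSS/d.

P_X ≈ 25.3 kg VSS/d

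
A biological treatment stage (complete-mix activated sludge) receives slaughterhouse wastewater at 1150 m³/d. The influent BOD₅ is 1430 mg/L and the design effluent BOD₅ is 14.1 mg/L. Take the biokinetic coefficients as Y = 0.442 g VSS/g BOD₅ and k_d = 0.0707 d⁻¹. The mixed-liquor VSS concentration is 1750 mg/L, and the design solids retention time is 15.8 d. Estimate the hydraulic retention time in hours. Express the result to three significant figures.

From the SRT design equation V = Y Q (S₀−S) θ_c / [X (1 + k_d θ_c)] = 0.442 × 1150 × (1430 − 14.1) × 15.8 / [1750 × (1 + 0.0707 × 15.8)] = 1.14×10^7 / 3705 = 3069 m³.
HRT = V/Q = 3069 m³ / 1150 m³·d⁻¹ = 2.669 d × 24 = 64.05 h.

τ ≈ 64.1 h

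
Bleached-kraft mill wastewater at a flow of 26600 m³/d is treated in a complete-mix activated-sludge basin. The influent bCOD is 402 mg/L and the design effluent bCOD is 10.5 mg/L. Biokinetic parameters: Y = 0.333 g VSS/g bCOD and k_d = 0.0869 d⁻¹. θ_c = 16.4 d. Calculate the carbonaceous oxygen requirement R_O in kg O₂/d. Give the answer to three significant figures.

Observed yield with endogenous decay: Y_obs = Y / (1 + k_d·θ_c) = 0.333 / (1 + 0.0869 × 16.4) = 0.333 / 2.425 = 0.1373 g VSS/g bCOD.
ΔS = 402 − 10.5 = 391.5 mg/L, so the substrate removal rate is 26600 × 391.5/1000 = 10414 kg bCOD/d.
Net sludge production P_X = 0.1373 × 10414 = 1430 kg VSS/d.
R_O = Q·ΔS − 1.42 P_X = 10414 − 2031 = 8383 kg O₂/d.

R_O ≈ 8380 kg O₂/d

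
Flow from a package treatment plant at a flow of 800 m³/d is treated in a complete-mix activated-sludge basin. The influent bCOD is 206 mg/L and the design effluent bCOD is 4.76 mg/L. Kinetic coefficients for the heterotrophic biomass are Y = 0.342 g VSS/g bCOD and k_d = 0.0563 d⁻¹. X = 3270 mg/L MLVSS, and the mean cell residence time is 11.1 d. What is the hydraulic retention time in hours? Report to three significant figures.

τ ≈ 3.45 h

From the SRT design equation V = Y Q (S₀−S) θ_c / [X (1 + k_d θ_c)] = 0.342 × 800 × (206 − 4.76) × 11.1 / [3270 × (1 + 0.0563 × 11.1)] = 6.11×10^5 / 5314 = 115.0 m³.
Hydraulic retention time τ = V/Q = 115.0 / 800 = 0.1438 d = 3.451 h.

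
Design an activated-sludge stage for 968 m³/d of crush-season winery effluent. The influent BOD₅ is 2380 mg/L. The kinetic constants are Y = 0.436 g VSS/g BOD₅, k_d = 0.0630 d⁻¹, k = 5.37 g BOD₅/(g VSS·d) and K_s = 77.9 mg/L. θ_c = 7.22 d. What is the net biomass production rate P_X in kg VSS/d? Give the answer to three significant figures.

P_X ≈ 688 kg VSS/d

Effluent substrate depends only on kinetics and SRT: S = K_s(1 + k_d θ_c) / [θ_c(Yk − k_d) − 1] = 77.9 × (1 + 0.0630 × 7.22) / [7.22 × (0.436 × 5.37 − 0.0630) − 1] = 113.3 / 15.45 = 7.336 mg/L.
Correct the yield for decay: Y_obs = Y/(1 + k_d θ_c) = 0.436 / (1 + 0.0630 × 7.22) = 0.436 / 1.455 = 0.2997.
Mass of BOD₅ removed per day: Q(S₀ − S) = 968 × 2373 g/m³ = 2297 kg/d.
P_X = Y_obs · Q(S₀ − S) = 0.2997 × 2297 = 688.3 kg VSS/d.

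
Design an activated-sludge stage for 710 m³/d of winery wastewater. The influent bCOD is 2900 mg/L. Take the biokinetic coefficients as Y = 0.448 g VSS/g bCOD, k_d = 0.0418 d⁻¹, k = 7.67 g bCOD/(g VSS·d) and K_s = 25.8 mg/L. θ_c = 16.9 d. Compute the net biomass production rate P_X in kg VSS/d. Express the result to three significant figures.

Effluent substrate depends only on kinetics and SRT: S = K_s(1 + k_d θ_c) / [θ_c(Yk − k_d) − 1] = 25.8 × (1 + 0.0418 × 16.9) / [16.9 × (0.448 × 7.67 − 0.0418) − 1] = 44.03 / 56.36 = 0.7811 mg/L.
Correct the yield for decay: Y_obs = Y/(1 + k_d θ_c) = 0.448 / (1 + 0.0418 × 16.9) = 0.448 / 1.706 = 0.2625.
Mass of bCOD removed per day: Q(S₀ − S) = 710 × 2899 g/m³ = 2058 kg/d.
P_X = Y_obs · Q(S₀ − S) = 0.2625 × 2058 = 540.4 kg VSS/d.

P_X ≈ 540 kg VSS/d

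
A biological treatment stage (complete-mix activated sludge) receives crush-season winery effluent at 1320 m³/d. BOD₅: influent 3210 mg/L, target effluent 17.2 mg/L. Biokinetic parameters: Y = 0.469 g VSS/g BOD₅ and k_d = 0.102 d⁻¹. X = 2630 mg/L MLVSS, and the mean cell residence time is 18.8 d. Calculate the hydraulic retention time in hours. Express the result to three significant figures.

τ ≈ 88.1 h

Steady-state biomass mass balance: V·X·(1 + k_d·θ_c) = Y·Q·(S₀ − S)·θ_c, so V = 0.469 × 1320 × (3210 − 17.2) × 18.8 / [2630 × (1 + 0.102 × 18.8)] = 3.72×10^7 / 7673 = 4843 m³.
HRT = V/Q = 4843 m³ / 1320 m³·d⁻¹ = 3.669 d × 24 = 88.05 h.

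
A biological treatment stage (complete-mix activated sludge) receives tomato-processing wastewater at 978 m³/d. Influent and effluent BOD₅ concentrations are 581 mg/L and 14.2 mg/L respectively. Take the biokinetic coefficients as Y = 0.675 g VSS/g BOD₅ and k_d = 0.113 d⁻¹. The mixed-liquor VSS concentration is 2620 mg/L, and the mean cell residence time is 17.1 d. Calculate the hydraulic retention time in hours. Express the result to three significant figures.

Steady-state biomass mass balance: V·X·(1 + k_d·θ_c) = Y·Q·(S₀ − S)·θ_c, so V = 0.675 × 978 × (581 − 14.2) × 17.1 / [2620 × (1 + 0.113 × 17.1)] = 6.4×10^6 / 7683 = 832.8 m³.
τ = V/Q = 832.8/978 = 0.8516 d, or 20.44 h.

τ ≈ 20.4 h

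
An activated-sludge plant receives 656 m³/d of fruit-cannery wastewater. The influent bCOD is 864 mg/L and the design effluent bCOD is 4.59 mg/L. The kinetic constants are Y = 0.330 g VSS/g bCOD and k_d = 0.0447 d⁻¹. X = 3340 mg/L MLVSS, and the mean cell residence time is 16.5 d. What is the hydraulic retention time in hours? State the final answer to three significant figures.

Rearranging the biomass balance for a CMAS with decay, V = Y·Q·ΔS·θ_c / [X·(1+k_d θ_c)] = 0.330 × 656 × (864 − 4.59) × 16.5 / [3340 × (1 + 0.0447 × 16.5)] = 3.07×10^6 / 5803 = 529.0 m³.
Hydraulic retention time τ = V/Q = 529.0 / 656 = 0.8063 d = 19.35 h.

τ ≈ 19.4 h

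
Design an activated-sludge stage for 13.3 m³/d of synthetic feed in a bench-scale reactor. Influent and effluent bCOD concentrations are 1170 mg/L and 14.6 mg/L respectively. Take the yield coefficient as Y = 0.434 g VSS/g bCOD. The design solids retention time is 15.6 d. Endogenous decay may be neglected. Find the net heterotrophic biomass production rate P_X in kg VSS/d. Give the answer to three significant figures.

With endogenous decay neglected, the observed yield equals the true yield: Y_obs = Y = 0.434 g VSS/g bCOD.
Q·(S₀ − S) = 13.3 × (1170 − 14.6) × 10⁻³ = 15.37 kg/d removed.
So the net sludge growth is P_X = 0.4340 × 15.37 = 6.669 kg VSS/d.

P_X ≈ 6.67 kg VSS/d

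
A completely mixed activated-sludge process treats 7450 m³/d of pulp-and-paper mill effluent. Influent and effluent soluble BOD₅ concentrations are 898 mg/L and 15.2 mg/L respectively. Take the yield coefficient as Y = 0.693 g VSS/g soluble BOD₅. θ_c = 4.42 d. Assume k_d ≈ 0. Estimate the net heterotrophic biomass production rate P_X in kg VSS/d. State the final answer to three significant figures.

P_X ≈ 4560 kg VSS/d

No decay correction is needed, so Y_obs = Y = 0.693.
Mass of soluble BOD₅ removed per day: Q(S₀ − S) = 7450 × 882.8 g/m³ = 6577 kg/d.
Net biomass production P_X = Y_obs × Q·(S₀ − S) = 0.6930 × 6577 = 4558 kg VSS/d.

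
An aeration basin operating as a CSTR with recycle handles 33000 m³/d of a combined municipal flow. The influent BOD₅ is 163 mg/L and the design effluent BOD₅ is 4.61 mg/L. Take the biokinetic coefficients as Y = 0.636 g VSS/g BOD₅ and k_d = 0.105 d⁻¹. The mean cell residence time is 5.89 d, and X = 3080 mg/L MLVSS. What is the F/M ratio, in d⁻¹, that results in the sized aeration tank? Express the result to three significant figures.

F/M ≈ 0.445 d⁻¹

Steady-state biomass mass balance: V·X·(1 + k_d·θ_c) = Y·Q·(S₀ − S)·θ_c, so V = 0.636 × 33000 × (163 − 4.61) × 5.89 / [3080 × (1 + 0.105 × 5.89)] = 1.96×10^7 / 4985 = 3928 m³.
F/M = Q·S₀ / (V·X) = 33000 × 163 / (3928 × 3080) = 0.4446 g BOD₅·(g VSS·d)⁻¹.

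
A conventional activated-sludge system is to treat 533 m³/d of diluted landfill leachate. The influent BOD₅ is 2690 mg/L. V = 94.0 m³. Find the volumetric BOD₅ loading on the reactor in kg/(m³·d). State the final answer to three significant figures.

Applied BOD₅ load per unit volume = Q·S₀/V = (533 × 2690/1000)/94.00 = 15.25 kg BOD₅·m⁻³·d⁻¹.

L_v ≈ 15.3 kg BOD₅/(m³·d)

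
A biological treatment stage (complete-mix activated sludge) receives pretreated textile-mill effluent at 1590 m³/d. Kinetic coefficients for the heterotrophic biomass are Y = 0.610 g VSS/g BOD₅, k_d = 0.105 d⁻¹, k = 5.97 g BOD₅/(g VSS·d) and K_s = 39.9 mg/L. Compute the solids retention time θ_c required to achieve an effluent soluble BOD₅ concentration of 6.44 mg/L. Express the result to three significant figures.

θ_c ≈ 2.49 d

From 1/θ_c = Y·k·S/(K_s + S) − k_d: Y·k·S/(K_s+S) = 0.610 × 5.97 × 6.44 / (39.9 + 6.44) = 0.5061 d⁻¹.
θ_c = 1/(μ − k_d) = 1/(0.5061 − 0.105) = 1/0.4011 = 2.493 d.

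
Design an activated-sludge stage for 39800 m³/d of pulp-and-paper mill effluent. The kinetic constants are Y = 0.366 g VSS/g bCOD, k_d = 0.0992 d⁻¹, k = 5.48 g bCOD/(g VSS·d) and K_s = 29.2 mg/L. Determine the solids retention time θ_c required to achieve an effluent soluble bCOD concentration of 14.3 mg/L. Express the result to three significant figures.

From 1/θ_c = Y·k·S/(K_s + S) − k_d: Y·k·S/(K_s+S) = 0.366 × 5.48 × 14.3 / (29.2 + 14.3) = 0.6593 d⁻¹.
Then 1/θ_c = μ − k_d = 0.6593 − 0.0992 = 0.5601 d⁻¹, giving θ_c = 1.785 d.

θ_c ≈ 1.79 d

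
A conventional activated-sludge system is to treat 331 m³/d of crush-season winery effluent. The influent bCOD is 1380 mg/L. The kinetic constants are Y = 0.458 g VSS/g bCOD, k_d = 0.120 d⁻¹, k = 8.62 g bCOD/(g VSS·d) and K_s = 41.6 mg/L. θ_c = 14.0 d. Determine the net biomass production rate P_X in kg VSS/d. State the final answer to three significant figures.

For a completely mixed reactor with recycle the Lawrence–McCarty relation gives S = K_s·(1 + k_d·θ_c) / [θ_c·(Y·k − k_d) − 1] = 41.6 × (1 + 0.120 × 14.0) / [14.0 × (0.458 × 8.62 − 0.120) − 1] = 111.5 / 52.59 = 2.120 mg/L.
The observed yield is Y_obs = Y/(1 + k_d·θ_c) = 0.458 / (1 + 0.120 × 14.0) = 0.458 / 2.680 = 0.1709 g VSS per g bCOD removed.
Substrate removed = Q·(S₀ − S) = 331 m³/d × (1380 − 2.12) g/m³ = 4.56×10^5 g/d = 456.1 kg/d.
Biomass produced: P_X = Y_obs·Q·ΔS = 0.1709 × 456.1 ≈ 77.94 kg VSS/d.

P_X ≈ 77.9 kg VSS/d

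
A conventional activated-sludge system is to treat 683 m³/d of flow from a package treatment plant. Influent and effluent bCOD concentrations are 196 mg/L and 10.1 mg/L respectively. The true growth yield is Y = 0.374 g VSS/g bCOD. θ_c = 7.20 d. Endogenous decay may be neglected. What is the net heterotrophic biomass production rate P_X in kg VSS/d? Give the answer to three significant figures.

P_X ≈ 47.5 kg VSS/d

No decay correction is needed, so Y_obs = Y = 0.374.
Mass of bCOD removed per day: Q(S₀ − S) = 683 × 185.9 g/m³ = 127.0 kg/d.
So the net sludge growth is P_X = 0.3740 × 127.0 = 47.49 kg VSS/d.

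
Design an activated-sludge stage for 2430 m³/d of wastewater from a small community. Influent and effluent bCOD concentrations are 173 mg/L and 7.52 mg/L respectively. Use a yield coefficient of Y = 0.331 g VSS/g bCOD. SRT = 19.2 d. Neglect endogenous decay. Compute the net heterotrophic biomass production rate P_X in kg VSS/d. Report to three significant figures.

P_X ≈ 133 kg VSS/d

No decay correction is needed, so Y_obs = Y = 0.331.
Substrate removed = Q·(S₀ − S) = 2430 m³/d × (173 − 7.52) g/m³ = 4.02×10^5 g/d = 402.1 kg/d.
Net biomass production P_X = Y_obs × Q·(S₀ − S) = 0.3310 × 402.1 = 133.1 kg VSS/d.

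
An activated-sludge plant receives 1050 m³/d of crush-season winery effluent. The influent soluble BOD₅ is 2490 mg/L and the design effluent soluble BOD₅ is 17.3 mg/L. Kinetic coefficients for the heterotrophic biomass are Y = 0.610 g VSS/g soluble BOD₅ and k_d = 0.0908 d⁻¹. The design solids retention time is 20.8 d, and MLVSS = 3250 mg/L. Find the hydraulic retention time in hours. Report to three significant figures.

τ ≈ 80.2 h

Rearranging the biomass balance for a CMAS with decay, V = Y·Q·ΔS·θ_c / [X·(1+k_d θ_c)] = 0.610 × 1050 × (2490 − 17.3) × 20.8 / [3250 × (1 + 0.0908 × 20.8)] = 3.29×10^7 / 9388 = 3509 m³.
HRT = V/Q = 3509 m³ / 1050 m³·d⁻¹ = 3.342 d × 24 = 80.20 h.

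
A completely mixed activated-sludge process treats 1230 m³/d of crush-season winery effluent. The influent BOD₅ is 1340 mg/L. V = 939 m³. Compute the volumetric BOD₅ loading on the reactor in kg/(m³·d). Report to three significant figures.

L_v = Q S₀ / V = 1230 × 1340 × 10⁻³ / 939.0 = 1.755 kg/(m³·d).

L_v ≈ 1.76 kg BOD₅/(m³·d)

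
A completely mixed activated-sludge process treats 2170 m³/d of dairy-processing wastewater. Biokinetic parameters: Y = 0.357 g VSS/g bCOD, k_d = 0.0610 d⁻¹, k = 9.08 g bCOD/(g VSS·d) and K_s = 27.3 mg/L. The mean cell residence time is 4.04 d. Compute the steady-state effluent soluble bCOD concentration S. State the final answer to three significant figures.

S ≈ 2.87 mg/L

Effluent substrate depends only on kinetics and SRT: S = K_s(1 + k_d θ_c) / [θ_c(Yk − k_d) − 1] = 27.3 × (1 + 0.0610 × 4.04) / [4.04 × (0.357 × 9.08 − 0.0610) − 1] = 34.03 / 11.85 = 2.872 mg/L.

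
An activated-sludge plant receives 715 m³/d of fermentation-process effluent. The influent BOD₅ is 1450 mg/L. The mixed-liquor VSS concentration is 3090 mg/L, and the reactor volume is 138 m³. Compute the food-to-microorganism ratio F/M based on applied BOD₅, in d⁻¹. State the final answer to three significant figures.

F/M ≈ 2.43 d⁻¹

F/M = applied load / biomass = Q·S₀/(V·X) = 715 × 1450 / (138.0 × 3090) = 2.431 d⁻¹.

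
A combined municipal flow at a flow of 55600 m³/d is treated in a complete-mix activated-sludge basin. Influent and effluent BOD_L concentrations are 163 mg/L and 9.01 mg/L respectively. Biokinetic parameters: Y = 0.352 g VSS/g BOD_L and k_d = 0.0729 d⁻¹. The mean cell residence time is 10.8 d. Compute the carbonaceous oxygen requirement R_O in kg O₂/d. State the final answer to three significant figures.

R_O ≈ 6170 kg O₂/d

Y_obs = Y / (1 + k_d θ_c) = 0.352 / (1 + 0.0729 × 10.8) = 0.352 / 1.787 = 0.1969.
ΔS = 163 − 9.01 = 154.0 mg/L, so the substrate removal rate is 55600 × 154.0/1000 = 8562 kg BOD_L/d.
Net sludge production P_X = 0.1969 × 8562 = 1686 kg VSS/d.
R_O = Q·(S₀ − S) − 1.42·P_X = 8562 − 1.42 × 1686 = 6167 kg O₂/d.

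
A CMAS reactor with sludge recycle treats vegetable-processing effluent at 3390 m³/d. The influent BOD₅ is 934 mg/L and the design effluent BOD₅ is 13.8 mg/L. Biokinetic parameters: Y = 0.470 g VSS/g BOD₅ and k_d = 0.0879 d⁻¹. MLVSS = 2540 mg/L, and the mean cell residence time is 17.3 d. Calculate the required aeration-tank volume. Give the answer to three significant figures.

Steady-state biomass mass balance: V·X·(1 + k_d·θ_c) = Y·Q·(S₀ − S)·θ_c, so V = 0.470 × 3390 × (934 − 13.8) × 17.3 / [2540 × (1 + 0.0879 × 17.3)] = 2.54×10^7 / 6403 = 3962 m³.

V ≈ 3960 m³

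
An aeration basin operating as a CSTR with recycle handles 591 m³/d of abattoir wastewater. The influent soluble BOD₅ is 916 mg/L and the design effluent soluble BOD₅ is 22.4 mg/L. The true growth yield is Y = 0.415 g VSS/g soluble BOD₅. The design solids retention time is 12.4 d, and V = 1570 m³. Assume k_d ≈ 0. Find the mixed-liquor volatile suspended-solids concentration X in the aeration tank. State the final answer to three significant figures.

Without decay, X = Y Q (S₀−S) θ_c / V = 0.415 × 591 × (916 − 22.4) × 12.4 / 1570 = 1731 mg/L.

X ≈ 1730 mg/L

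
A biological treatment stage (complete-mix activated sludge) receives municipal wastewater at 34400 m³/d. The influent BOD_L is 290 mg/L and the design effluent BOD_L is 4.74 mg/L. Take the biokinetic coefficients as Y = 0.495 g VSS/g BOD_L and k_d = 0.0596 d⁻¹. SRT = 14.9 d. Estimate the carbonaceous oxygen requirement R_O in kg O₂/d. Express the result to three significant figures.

R_O ≈ 6160 kg O₂/d

Correct the yield for decay: Y_obs = Y/(1 + k_d θ_c) = 0.495 / (1 + 0.0596 × 14.9) = 0.495 / 1.888 = 0.2622.
Q·(S₀ − S) = 34400 × (290 − 4.74) × 10⁻³ = 9813 kg/d removed.
P_X = Y_obs·Q·(S₀ − S) = 0.2622 × 9813 = 2573 kg VSS/d.
R_O = Q·(S₀ − S) − 1.42·P_X = 9813 − 1.42 × 2573 = 6160 kg O₂/d.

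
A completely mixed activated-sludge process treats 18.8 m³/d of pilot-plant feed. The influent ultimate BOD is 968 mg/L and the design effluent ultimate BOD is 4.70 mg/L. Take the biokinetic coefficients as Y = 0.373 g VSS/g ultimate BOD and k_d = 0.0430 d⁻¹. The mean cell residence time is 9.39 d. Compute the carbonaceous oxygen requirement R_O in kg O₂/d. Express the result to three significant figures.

Observed yield with endogenous decay: Y_obs = Y / (1 + k_d·θ_c) = 0.373 / (1 + 0.0430 × 9.39) = 0.373 / 1.404 = 0.2657 g VSS/g ultimate BOD.
ΔS = 968 − 4.70 = 963.3 mg/L, so the substrate removal rate is 18.8 × 963.3/1000 = 18.11 kg ultimate BOD/d.
P_X = Y_obs·Q·(S₀ − S) = 0.2657 × 18.11 = 4.812 kg VSS/d.
Carbonaceous O₂ demand = substrate oxidised − cell-mass equivalent = 18.11 − 1.42 × 4.812 = 11.28 kg O₂/d.

R_O ≈ 11.3 kg O₂/d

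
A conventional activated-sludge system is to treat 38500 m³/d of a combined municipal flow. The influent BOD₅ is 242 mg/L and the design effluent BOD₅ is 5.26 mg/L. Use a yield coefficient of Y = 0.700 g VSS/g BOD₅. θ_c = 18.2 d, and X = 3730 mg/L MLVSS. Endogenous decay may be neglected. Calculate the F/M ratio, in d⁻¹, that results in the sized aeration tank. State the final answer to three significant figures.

F/M ≈ 0.0802 d⁻¹

V·X = Y·Q·ΔS·θ_c gives V = 0.700 × 38500 × (242 − 5.26) × 18.2 / 3730 = 31131 m³.
Food-to-microorganism ratio F/M = Q S₀ / (V X) = 38500 × 242 / (31131 × 3730) = 0.08024 d⁻¹.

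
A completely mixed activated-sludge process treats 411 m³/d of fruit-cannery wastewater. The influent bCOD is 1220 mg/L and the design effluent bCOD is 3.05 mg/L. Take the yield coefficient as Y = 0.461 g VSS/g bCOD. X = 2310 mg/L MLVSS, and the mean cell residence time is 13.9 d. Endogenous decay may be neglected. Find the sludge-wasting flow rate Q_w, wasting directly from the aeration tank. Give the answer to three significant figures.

Q_w ≈ 99.8 m³/d

V·X = Y·Q·ΔS·θ_c gives V = 0.461 × 411 × (1220 − 3.05) × 13.9 / 2310 = 1387 m³.
With mixed-liquor wasting, θ_c = V/Q_w, so Q_w = V/θ_c = 1387/13.9 = 99.82 m³/d.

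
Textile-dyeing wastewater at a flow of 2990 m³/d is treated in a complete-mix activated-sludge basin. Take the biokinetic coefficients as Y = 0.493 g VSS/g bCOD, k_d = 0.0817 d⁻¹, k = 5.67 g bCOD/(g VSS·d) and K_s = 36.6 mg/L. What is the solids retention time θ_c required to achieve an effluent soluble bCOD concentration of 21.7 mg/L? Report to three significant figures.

Specific growth rate at S = 21.7 mg/L: μ = YkS/(K_s+S) = 0.493·5.67·21.7/(36.6+21.7) = 1.040 d⁻¹.
1/θ_c = 1.040 − 0.0817 = 0.9587 d⁻¹, so θ_c = 1.043 d.

θ_c ≈ 1.04 d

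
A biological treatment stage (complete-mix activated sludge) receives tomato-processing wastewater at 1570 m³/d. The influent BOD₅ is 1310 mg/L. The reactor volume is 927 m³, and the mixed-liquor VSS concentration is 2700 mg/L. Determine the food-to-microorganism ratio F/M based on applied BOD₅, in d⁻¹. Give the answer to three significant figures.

F/M ≈ 0.822 d⁻¹

F/M = applied load / biomass = Q·S₀/(V·X) = 1570 × 1310 / (927.0 × 2700) = 0.8217 d⁻¹.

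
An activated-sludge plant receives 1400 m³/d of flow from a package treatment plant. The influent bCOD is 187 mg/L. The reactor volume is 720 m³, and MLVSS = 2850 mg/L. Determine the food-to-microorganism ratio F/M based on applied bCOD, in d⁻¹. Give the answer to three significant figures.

F/M ≈ 0.128 d⁻¹

Food-to-microorganism ratio F/M = Q S₀ / (V X) = 1400 × 187 / (720.0 × 2850) = 0.1276 d⁻¹.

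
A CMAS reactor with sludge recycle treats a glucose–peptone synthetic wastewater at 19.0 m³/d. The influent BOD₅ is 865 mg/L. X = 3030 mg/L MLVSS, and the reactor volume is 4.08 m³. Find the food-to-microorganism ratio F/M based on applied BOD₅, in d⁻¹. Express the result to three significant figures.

F/M ≈ 1.33 d⁻¹

Food-to-microorganism ratio F/M = Q S₀ / (V X) = 19.0 × 865 / (4.080 × 3030) = 1.329 d⁻¹.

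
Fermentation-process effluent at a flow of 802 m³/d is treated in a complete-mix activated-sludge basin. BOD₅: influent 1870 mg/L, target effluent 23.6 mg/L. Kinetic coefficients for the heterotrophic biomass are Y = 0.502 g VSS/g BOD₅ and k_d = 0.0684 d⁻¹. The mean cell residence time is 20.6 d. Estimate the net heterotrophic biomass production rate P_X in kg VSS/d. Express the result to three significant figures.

P_X ≈ 309 kg VSS/d

Observed yield with endogenous decay: Y_obs = Y / (1 + k_d·θ_c) = 0.502 / (1 + 0.0684 × 20.6) = 0.502 / 2.409 = 0.2084 g VSS/g BOD₅.
Mass of BOD₅ removed per day: Q(S₀ − S) = 802 × 1846 g/m³ = 1481 kg/d.
Net biomass production P_X = Y_obs × Q·(S₀ − S) = 0.2084 × 1481 = 308.6 kg VSS/d.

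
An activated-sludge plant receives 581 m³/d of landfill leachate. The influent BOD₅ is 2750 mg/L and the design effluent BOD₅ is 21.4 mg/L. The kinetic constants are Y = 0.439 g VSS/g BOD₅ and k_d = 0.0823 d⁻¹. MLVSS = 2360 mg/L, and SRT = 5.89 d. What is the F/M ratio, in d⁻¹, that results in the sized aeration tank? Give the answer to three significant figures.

Steady-state biomass mass balance: V·X·(1 + k_d·θ_c) = Y·Q·(S₀ − S)·θ_c, so V = 0.439 × 581 × (2750 − 21.4) × 5.89 / [2360 × (1 + 0.0823 × 5.89)] = 4.1×10^6 / 3504 = 1170 m³.
F/M = applied load / biomass = Q·S₀/(V·X) = 581 × 2750 / (1170 × 2360) = 0.5787 d⁻¹.

F/M ≈ 0.579 d⁻¹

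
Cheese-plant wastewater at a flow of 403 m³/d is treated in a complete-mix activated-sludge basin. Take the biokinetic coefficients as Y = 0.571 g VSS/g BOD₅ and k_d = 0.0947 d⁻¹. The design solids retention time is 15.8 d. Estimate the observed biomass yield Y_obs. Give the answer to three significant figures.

The observed yield is Y_obs = Y/(1 + k_d·θ_c) = 0.571 / (1 + 0.0947 × 15.8) = 0.571 / 2.496 = 0.2287 g VSS per g BOD₅ removed.

Y_obs ≈ 0.229 g VSS/g BOD₅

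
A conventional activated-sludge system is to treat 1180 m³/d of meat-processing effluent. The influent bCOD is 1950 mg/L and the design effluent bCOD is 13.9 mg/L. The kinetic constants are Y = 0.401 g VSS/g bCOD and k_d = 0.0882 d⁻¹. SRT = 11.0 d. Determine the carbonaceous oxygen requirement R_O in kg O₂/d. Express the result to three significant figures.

R_O ≈ 1620 kg O₂/d

Y_obs = Y / (1 + k_d θ_c) = 0.401 / (1 + 0.0882 × 11.0) = 0.401 / 1.970 = 0.2035.
Q·(S₀ − S) = 1180 × (1950 − 13.9) × 10⁻³ = 2285 kg/d removed.
Net sludge production P_X = 0.2035 × 2285 = 465.0 kg VSS/d.
R_O = Q·ΔS − 1.42 P_X = 2285 − 660.3 = 1624 kg O₂/d.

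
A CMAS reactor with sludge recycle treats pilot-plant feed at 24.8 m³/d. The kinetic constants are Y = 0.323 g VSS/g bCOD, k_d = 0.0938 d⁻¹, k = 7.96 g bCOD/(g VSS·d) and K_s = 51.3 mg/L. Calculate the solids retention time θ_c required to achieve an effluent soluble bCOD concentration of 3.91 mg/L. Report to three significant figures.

Specific growth rate at S = 3.91 mg/L: μ = YkS/(K_s+S) = 0.323·7.96·3.91/(51.3+3.91) = 0.1821 d⁻¹.
Then 1/θ_c = μ − k_d = 0.1821 − 0.0938 = 0.08829 d⁻¹, giving θ_c = 11.33 d.

θ_c ≈ 11.3 d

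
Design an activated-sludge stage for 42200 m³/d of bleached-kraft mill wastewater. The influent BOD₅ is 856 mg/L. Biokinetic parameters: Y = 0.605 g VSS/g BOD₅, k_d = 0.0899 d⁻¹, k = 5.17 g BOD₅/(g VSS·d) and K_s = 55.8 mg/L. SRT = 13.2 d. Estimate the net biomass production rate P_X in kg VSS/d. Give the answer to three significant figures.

From the Monod/SRT balance for a CMAS, S = K_s·(1+k_d θ_c)/[θ_c·(Y k − k_d) − 1] = 55.8 × (1 + 0.0899 × 13.2) / [13.2 × (0.605 × 5.17 − 0.0899) − 1] = 122.0 / 39.10 = 3.121 mg/L.
The observed yield is Y_obs = Y/(1 + k_d·θ_c) = 0.605 / (1 + 0.0899 × 13.2) = 0.605 / 2.187 = 0.2767 g VSS per g BOD₅ removed.
ΔS = 856 − 3.12 = 852.9 mg/L, so the substrate removal rate is 42200 × 852.9/1000 = 35992 kg BOD₅/d.
Net biomass production P_X = Y_obs × Q·(S₀ − S) = 0.2767 × 35992 = 9958 kg VSS/d.

P_X ≈ 9960 kg VSS/d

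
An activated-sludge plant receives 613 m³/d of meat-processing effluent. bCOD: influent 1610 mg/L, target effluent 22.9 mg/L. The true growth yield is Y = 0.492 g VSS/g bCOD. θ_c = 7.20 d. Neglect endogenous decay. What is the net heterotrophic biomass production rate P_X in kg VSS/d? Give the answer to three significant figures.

P_X ≈ 479 kg VSS/d

No decay correction is needed, so Y_obs = Y = 0.492.
Substrate removed = Q·(S₀ − S) = 613 m³/d × (1610 − 22.9) g/m³ = 9.73×10^5 g/d = 972.9 kg/d.
P_X = Y_obs · Q(S₀ − S) = 0.4920 × 972.9 = 478.7 kg VSS/d.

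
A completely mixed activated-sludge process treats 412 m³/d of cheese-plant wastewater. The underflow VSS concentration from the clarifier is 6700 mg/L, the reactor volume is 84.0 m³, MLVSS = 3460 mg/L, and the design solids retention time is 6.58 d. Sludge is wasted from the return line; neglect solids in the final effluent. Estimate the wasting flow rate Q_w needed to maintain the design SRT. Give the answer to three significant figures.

Q_w ≈ 6.59 m³/d

Q_w = (V·X)/(θ_c X_r) = 84.00 × 3460 / (6.58 × 6700) = 6.593 m³/d.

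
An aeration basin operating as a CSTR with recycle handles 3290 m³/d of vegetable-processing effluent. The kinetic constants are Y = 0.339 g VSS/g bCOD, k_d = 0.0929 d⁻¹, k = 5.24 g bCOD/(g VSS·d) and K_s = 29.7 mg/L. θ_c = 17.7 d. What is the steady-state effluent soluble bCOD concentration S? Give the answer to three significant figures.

Effluent substrate depends only on kinetics and SRT: S = K_s(1 + k_d θ_c) / [θ_c(Yk − k_d) − 1] = 29.7 × (1 + 0.0929 × 17.7) / [17.7 × (0.339 × 5.24 − 0.0929) − 1] = 78.54 / 28.80 = 2.727 mg/L.

S ≈ 2.73 mg/L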